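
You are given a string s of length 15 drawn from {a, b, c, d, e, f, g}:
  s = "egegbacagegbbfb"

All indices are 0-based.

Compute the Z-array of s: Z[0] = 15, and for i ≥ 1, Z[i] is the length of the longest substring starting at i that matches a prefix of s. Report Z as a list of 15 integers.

Z[0]=15
i=1: outside box; Z[1]=0
i=2: outside box; Z[2]=2 grow→box=[2,4)
i=3: min(r-i=1, Z[1]=0)=0; Z[3]=0
i=4: outside box; Z[4]=0
i=5: outside box; Z[5]=0
i=6: outside box; Z[6]=0
i=7: outside box; Z[7]=0
i=8: outside box; Z[8]=0
i=9: outside box; Z[9]=2 grow→box=[9,11)
i=10: min(r-i=1, Z[1]=0)=0; Z[10]=0
i=11: outside box; Z[11]=0
i=12: outside box; Z[12]=0
i=13: outside box; Z[13]=0
i=14: outside box; Z[14]=0

[15, 0, 2, 0, 0, 0, 0, 0, 0, 2, 0, 0, 0, 0, 0]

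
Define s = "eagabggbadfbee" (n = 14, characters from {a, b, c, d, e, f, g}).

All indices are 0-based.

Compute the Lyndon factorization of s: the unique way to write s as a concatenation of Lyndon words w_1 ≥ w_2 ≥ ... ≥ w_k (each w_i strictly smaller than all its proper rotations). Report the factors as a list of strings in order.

emit factor 1: 'e' (i=0, period=1)
emit factor 2: 'ag' (i=1, period=2)
emit factor 3: 'abggbadfbee' (i=3, period=11)

["e", "ag", "abggbadfbee"]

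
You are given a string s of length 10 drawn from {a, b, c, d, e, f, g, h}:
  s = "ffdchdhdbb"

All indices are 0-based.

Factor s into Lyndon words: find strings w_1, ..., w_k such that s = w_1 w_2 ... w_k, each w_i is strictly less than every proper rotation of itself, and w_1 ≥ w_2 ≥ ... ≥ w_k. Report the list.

["f", "f", "d", "chdhd", "b", "b"]

emit factor 1: 'f' (i=0, period=1)
emit factor 2: 'f' (i=1, period=1)
emit factor 3: 'd' (i=2, period=1)
emit factor 4: 'chdhd' (i=3, period=5)
emit factor 5: 'b' (i=8, period=1)
emit factor 6: 'b' (i=9, period=1)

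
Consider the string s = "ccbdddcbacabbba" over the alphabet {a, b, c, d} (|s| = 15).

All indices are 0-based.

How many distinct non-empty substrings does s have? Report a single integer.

rank→(start, suffix):
  0 → (14, 'a')
  1 → (10, 'abbba')
  2 → (8, 'acabbba')
  3 → (13, 'ba')
  4 → (7, 'bacabbba')
  5 → (12, 'bba')
  6 → (11, 'bbba')
  7 → (2, 'bdddcbacabbba')
  8 → (9, 'cabbba')
  9 → (6, 'cbacabbba')
  10 → (1, 'cbdddcbacabbba')
  11 → (0, 'ccbdddcbacabbba')
  12 → (5, 'dcbacabbba')
  13 → (4, 'ddcbacabbba')
  14 → (3, 'dddcbacabbba')

SA = [14, 10, 8, 13, 7, 12, 11, 2, 9, 6, 1, 0, 5, 4, 3]
[i] adj suffixes → lcp
  [1] 14/10 → 1 ('a')
  [2] 10/8 → 1 ('a')
  [3] 8/13 → 0 ('')
  [4] 13/7 → 2 ('ba')
  [5] 7/12 → 1 ('b')
  [6] 12/11 → 2 ('bb')
  [7] 11/2 → 1 ('b')
  [8] 2/9 → 0 ('')
  [9] 9/6 → 1 ('c')
  [10] 6/1 → 2 ('cb')
  [11] 1/0 → 1 ('c')
  [12] 0/5 → 0 ('')
  [13] 5/4 → 1 ('d')
  [14] 4/3 → 2 ('dd')

n(n+1)/2 = 15·16/2 = 120
Σ LCP = 0 + 1 + 1 + 0 + 2 + 1 + 2 + 1 + 0 + 1 + 2 + 1 + 0 + 1 + 2 = 15
distinct = 120 − 15 = 105

105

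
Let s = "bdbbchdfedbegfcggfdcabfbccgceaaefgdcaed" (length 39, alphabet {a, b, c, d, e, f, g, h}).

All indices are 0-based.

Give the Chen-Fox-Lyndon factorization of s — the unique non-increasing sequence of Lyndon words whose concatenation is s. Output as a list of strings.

emit factor 1: 'bd' (i=0, period=2)
emit factor 2: 'bbchdfedbegfcggfdc' (i=2, period=18)
emit factor 3: 'abfbccgce' (i=20, period=9)
emit factor 4: 'aaefgdcaed' (i=29, period=10)

["bd", "bbchdfedbegfcggfdc", "abfbccgce", "aaefgdcaed"]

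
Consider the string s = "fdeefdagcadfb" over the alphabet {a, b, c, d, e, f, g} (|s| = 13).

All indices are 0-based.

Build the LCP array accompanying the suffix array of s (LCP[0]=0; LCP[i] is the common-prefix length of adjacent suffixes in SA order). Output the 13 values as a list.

[0, 1, 0, 0, 0, 1, 1, 0, 1, 0, 1, 2, 0]

sorted suffixes:
  #0 SA[0]=9  'adfb'
  #1 SA[1]=6  'agcadfb'
  #2 SA[2]=12  'b'
  #3 SA[3]=8  'cadfb'
  #4 SA[4]=5  'dagcadfb'
  #5 SA[5]=1  'deefdagcadfb'
  #6 SA[6]=10  'dfb'
  #7 SA[7]=2  'eefdagcadfb'
  #8 SA[8]=3  'efdagcadfb'
  #9 SA[9]=11  'fb'
  #10 SA[10]=4  'fdagcadfb'
  #11 SA[11]=0  'fdeefdagcadfb'
  #12 SA[12]=7  'gcadfb'

SA = [9, 6, 12, 8, 5, 1, 10, 2, 3, 11, 4, 0, 7]
[i] adj suffixes → lcp
  [1] 9/6 → 1 ('a')
  [2] 6/12 → 0 ('')
  [3] 12/8 → 0 ('')
  [4] 8/5 → 0 ('')
  [5] 5/1 → 1 ('d')
  [6] 1/10 → 1 ('d')
  [7] 10/2 → 0 ('')
  [8] 2/3 → 1 ('e')
  [9] 3/11 → 0 ('')
  [10] 11/4 → 1 ('f')
  [11] 4/0 → 2 ('fd')
  [12] 0/7 → 0 ('')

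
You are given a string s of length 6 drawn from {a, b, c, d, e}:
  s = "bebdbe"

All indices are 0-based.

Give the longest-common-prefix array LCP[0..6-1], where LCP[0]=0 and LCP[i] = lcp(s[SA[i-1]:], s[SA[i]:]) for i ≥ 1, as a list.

sorted suffixes:
  #0 SA[0]=2  'bdbe'
  #1 SA[1]=4  'be'
  #2 SA[2]=0  'bebdbe'
  #3 SA[3]=3  'dbe'
  #4 SA[4]=5  'e'
  #5 SA[5]=1  'ebdbe'

SA = [2, 4, 0, 3, 5, 1]
rank  pair      lcp
   1  s[2:],s[4:]  1  'b'
   2  s[4:],s[0:]  2  'be'
   3  s[0:],s[3:]  0  ''
   4  s[3:],s[5:]  0  ''
   5  s[5:],s[1:]  1  'e'

[0, 1, 2, 0, 0, 1]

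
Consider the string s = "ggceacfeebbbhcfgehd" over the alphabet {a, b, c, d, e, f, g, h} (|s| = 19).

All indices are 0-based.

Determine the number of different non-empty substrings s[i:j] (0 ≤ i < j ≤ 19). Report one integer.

rank | idx | suffix
   0 |   4 | acfeebbbhcfgehd
   1 |   9 | bbbhcfgehd
   2 |  10 | bbhcfgehd
   3 |  11 | bhcfgehd
   4 |   2 | ceacfeebbbhcfgehd
   5 |   5 | cfeebbbhcfgehd
   6 |  13 | cfgehd
   7 |  18 | d
   8 |   3 | eacfeebbbhcfgehd
   9 |   8 | ebbbhcfgehd
  10 |   7 | eebbbhcfgehd
  11 |  16 | ehd
  12 |   6 | feebbbhcfgehd
  13 |  14 | fgehd
  14 |   1 | gceacfeebbbhcfgehd
  15 |  15 | gehd
  16 |   0 | ggceacfeebbbhcfgehd
  17 |  12 | hcfgehd
  18 |  17 | hd

SA = [4, 9, 10, 11, 2, 5, 13, 18, 3, 8, 7, 16, 6, 14, 1, 15, 0, 12, 17]
[i] adj suffixes → lcp
  [1] 4/9 → 0 ('')
  [2] 9/10 → 2 ('bb')
  [3] 10/11 → 1 ('b')
  [4] 11/2 → 0 ('')
  [5] 2/5 → 1 ('c')
  [6] 5/13 → 2 ('cf')
  [7] 13/18 → 0 ('')
  [8] 18/3 → 0 ('')
  [9] 3/8 → 1 ('e')
  [10] 8/7 → 1 ('e')
  [11] 7/16 → 1 ('e')
  [12] 16/6 → 0 ('')
  [13] 6/14 → 1 ('f')
  [14] 14/1 → 0 ('')
  [15] 1/15 → 1 ('g')
  [16] 15/0 → 1 ('g')
  [17] 0/12 → 0 ('')
  [18] 12/17 → 1 ('h')

n(n+1)/2 = 19·20/2 = 190
Σ LCP = 0 + 0 + 2 + 1 + 0 + 1 + 2 + 0 + 0 + 1 + 1 + 1 + 0 + 1 + 0 + 1 + 1 + 0 + 1 = 13
distinct = 190 − 13 = 177

177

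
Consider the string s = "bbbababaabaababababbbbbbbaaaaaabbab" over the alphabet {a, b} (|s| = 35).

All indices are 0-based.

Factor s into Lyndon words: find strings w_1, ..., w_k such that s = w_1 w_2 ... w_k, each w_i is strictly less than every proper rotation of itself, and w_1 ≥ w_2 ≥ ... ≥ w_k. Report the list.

emit factor 1: 'b' (i=0, period=1)
emit factor 2: 'b' (i=1, period=1)
emit factor 3: 'b' (i=2, period=1)
emit factor 4: 'ab' (i=3, period=2)
emit factor 5: 'ab' (i=5, period=2)
emit factor 6: 'aabaababababbbbbbb' (i=7, period=18)
emit factor 7: 'aaaaaabbab' (i=25, period=10)

["b", "b", "b", "ab", "ab", "aabaababababbbbbbb", "aaaaaabbab"]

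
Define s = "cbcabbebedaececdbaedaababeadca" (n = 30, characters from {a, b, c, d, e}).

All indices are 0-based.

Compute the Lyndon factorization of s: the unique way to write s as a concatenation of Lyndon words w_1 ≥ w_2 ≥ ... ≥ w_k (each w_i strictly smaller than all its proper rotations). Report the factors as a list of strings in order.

["c", "bc", "abbebedaececdbaed", "aababeadc", "a"]

emit factor 1: 'c' (i=0, period=1)
emit factor 2: 'bc' (i=1, period=2)
emit factor 3: 'abbebedaececdbaed' (i=3, period=17)
emit factor 4: 'aababeadc' (i=20, period=9)
emit factor 5: 'a' (i=29, period=1)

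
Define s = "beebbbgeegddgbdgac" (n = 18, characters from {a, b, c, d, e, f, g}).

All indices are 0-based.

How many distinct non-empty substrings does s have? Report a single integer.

rank | idx | suffix
   0 |  16 | ac
   1 |   3 | bbbgeegddgbdgac
   2 |   4 | bbgeegddgbdgac
   3 |  13 | bdgac
   4 |   0 | beebbbgeegddgbdgac
   5 |   5 | bgeegddgbdgac
   6 |  17 | c
   7 |  10 | ddgbdgac
   8 |  14 | dgac
   9 |  11 | dgbdgac
  10 |   2 | ebbbgeegddgbdgac
  11 |   1 | eebbbgeegddgbdgac
  12 |   7 | eegddgbdgac
  13 |   8 | egddgbdgac
  14 |  15 | gac
  15 |  12 | gbdgac
  16 |   9 | gddgbdgac
  17 |   6 | geegddgbdgac

SA = [16, 3, 4, 13, 0, 5, 17, 10, 14, 11, 2, 1, 7, 8, 15, 12, 9, 6]
[i] adj suffixes → lcp
  [1] 16/3 → 0 ('')
  [2] 3/4 → 2 ('bb')
  [3] 4/13 → 1 ('b')
  [4] 13/0 → 1 ('b')
  [5] 0/5 → 1 ('b')
  [6] 5/17 → 0 ('')
  [7] 17/10 → 0 ('')
  [8] 10/14 → 1 ('d')
  [9] 14/11 → 2 ('dg')
  [10] 11/2 → 0 ('')
  [11] 2/1 → 1 ('e')
  [12] 1/7 → 2 ('ee')
  [13] 7/8 → 1 ('e')
  [14] 8/15 → 0 ('')
  [15] 15/12 → 1 ('g')
  [16] 12/9 → 1 ('g')
  [17] 9/6 → 1 ('g')

n(n+1)/2 = 18·19/2 = 171
Σ LCP = 0 + 0 + 2 + 1 + 1 + 1 + 0 + 0 + 1 + 2 + 0 + 1 + 2 + 1 + 0 + 1 + 1 + 1 = 15
distinct = 171 − 15 = 156

156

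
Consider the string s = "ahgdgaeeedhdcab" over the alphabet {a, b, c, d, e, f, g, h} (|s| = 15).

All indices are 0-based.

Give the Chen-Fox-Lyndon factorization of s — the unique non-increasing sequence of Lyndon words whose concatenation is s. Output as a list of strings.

emit factor 1: 'ahgdg' (i=0, period=5)
emit factor 2: 'aeeedhdc' (i=5, period=8)
emit factor 3: 'ab' (i=13, period=2)

["ahgdg", "aeeedhdc", "ab"]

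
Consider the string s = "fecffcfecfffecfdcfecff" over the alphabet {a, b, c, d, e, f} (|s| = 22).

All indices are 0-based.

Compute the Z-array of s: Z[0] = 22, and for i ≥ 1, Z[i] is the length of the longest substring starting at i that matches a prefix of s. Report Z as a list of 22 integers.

Z[0]=22
i=1: outside box; Z[1]=0
i=2: outside box; Z[2]=0
i=3: outside box; Z[3]=1 extend→box=[3,4)
i=4: outside box; Z[4]=1 extend→box=[4,5)
i=5: outside box; Z[5]=0
i=6: outside box; Z[6]=5 extend→box=[6,11)
i=7: min(r-i=4, Z[1]=0)=0; Z[7]=0
i=8: min(r-i=3, Z[2]=0)=0; Z[8]=0
i=9: min(r-i=2, Z[3]=1)=1; Z[9]=1
i=10: min(r-i=1, Z[4]=1)=1; Z[10]=1
i=11: outside box; Z[11]=4 extend→box=[11,15)
i=12: min(r-i=3, Z[1]=0)=0; Z[12]=0
i=13: min(r-i=2, Z[2]=0)=0; Z[13]=0
i=14: min(r-i=1, Z[3]=1)=1; Z[14]=1
i=15: outside box; Z[15]=0
i=16: outside box; Z[16]=0
i=17: outside box; Z[17]=5 extend→box=[17,22)
i=18: min(r-i=4, Z[1]=0)=0; Z[18]=0
i=19: min(r-i=3, Z[2]=0)=0; Z[19]=0
i=20: min(r-i=2, Z[3]=1)=1; Z[20]=1
i=21: min(r-i=1, Z[4]=1)=1; Z[21]=1

[22, 0, 0, 1, 1, 0, 5, 0, 0, 1, 1, 4, 0, 0, 1, 0, 0, 5, 0, 0, 1, 1]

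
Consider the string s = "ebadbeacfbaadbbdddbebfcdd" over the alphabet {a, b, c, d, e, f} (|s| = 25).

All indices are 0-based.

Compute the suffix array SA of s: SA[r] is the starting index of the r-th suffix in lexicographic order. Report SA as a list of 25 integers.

[10, 6, 11, 2, 9, 1, 13, 14, 4, 18, 20, 22, 7, 24, 12, 3, 17, 23, 16, 15, 5, 0, 19, 8, 21]

rank | idx | suffix
   0 |  10 | aadbbdddbebfcdd
   1 |   6 | acfbaadbbdddbebfcdd
   2 |  11 | adbbdddbebfcdd
   3 |   2 | adbeacfbaadbbdddbebfcdd
   4 |   9 | baadbbdddbebfcdd
   5 |   1 | badbeacfbaadbbdddbebfcdd
   6 |  13 | bbdddbebfcdd
   7 |  14 | bdddbebfcdd
   8 |   4 | beacfbaadbbdddbebfcdd
   9 |  18 | bebfcdd
  10 |  20 | bfcdd
  11 |  22 | cdd
  12 |   7 | cfbaadbbdddbebfcdd
  13 |  24 | d
  14 |  12 | dbbdddbebfcdd
  15 |   3 | dbeacfbaadbbdddbebfcdd
  16 |  17 | dbebfcdd
  17 |  23 | dd
  18 |  16 | ddbebfcdd
  19 |  15 | dddbebfcdd
  20 |   5 | eacfbaadbbdddbebfcdd
  21 |   0 | ebadbeacfbaadbbdddbebfcdd
  22 |  19 | ebfcdd
  23 |   8 | fbaadbbdddbebfcdd
  24 |  21 | fcdd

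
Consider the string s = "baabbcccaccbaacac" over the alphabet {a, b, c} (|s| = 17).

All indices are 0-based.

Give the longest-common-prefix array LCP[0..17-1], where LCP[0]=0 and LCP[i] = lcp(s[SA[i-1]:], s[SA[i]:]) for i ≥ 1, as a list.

rank | idx | suffix
   0 |   1 | aabbcccaccbaacac
   1 |  12 | aacac
   2 |   2 | abbcccaccbaacac
   3 |  15 | ac
   4 |  13 | acac
   5 |   8 | accbaacac
   6 |   0 | baabbcccaccbaacac
   7 |  11 | baacac
   8 |   3 | bbcccaccbaacac
   9 |   4 | bcccaccbaacac
  10 |  16 | c
  11 |  14 | cac
  12 |   7 | caccbaacac
  13 |  10 | cbaacac
  14 |   6 | ccaccbaacac
  15 |   9 | ccbaacac
  16 |   5 | cccaccbaacac

SA = [1, 12, 2, 15, 13, 8, 0, 11, 3, 4, 16, 14, 7, 10, 6, 9, 5]
[i] adj suffixes → lcp
  [1] 1/12 → 2 ('aa')
  [2] 12/2 → 1 ('a')
  [3] 2/15 → 1 ('a')
  [4] 15/13 → 2 ('ac')
  [5] 13/8 → 2 ('ac')
  [6] 8/0 → 0 ('')
  [7] 0/11 → 3 ('baa')
  [8] 11/3 → 1 ('b')
  [9] 3/4 → 1 ('b')
  [10] 4/16 → 0 ('')
  [11] 16/14 → 1 ('c')
  [12] 14/7 → 3 ('cac')
  [13] 7/10 → 1 ('c')
  [14] 10/6 → 1 ('c')
  [15] 6/9 → 2 ('cc')
  [16] 9/5 → 2 ('cc')

[0, 2, 1, 1, 2, 2, 0, 3, 1, 1, 0, 1, 3, 1, 1, 2, 2]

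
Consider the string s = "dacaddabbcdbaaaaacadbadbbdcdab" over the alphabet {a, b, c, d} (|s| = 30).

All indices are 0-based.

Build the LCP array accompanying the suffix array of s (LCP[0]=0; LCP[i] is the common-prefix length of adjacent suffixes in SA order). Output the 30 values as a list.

[0, 4, 3, 2, 1, 2, 1, 4, 1, 3, 2, 0, 1, 2, 1, 2, 1, 1, 0, 3, 1, 2, 0, 3, 2, 1, 3, 2, 1, 1]

rank | idx | suffix
   0 |  12 | aaaaacadbadbbdcdab
   1 |  13 | aaaacadbadbbdcdab
   2 |  14 | aaacadbadbbdcdab
   3 |  15 | aacadbadbbdcdab
   4 |  28 | ab
   5 |   6 | abbcdbaaaaacadbadbbdcdab
   6 |  16 | acadbadbbdcdab
   7 |   1 | acaddabbcdbaaaaacadbadbbdcdab
   8 |  18 | adbadbbdcdab
   9 |  21 | adbbdcdab
  10 |   3 | addabbcdbaaaaacadbadbbdcdab
  11 |  29 | b
  12 |  11 | baaaaacadbadbbdcdab
  13 |  20 | badbbdcdab
  14 |   7 | bbcdbaaaaacadbadbbdcdab
  15 |  23 | bbdcdab
  16 |   8 | bcdbaaaaacadbadbbdcdab
  17 |  24 | bdcdab
  18 |  17 | cadbadbbdcdab
  19 |   2 | caddabbcdbaaaaacadbadbbdcdab
  20 |  26 | cdab
  21 |   9 | cdbaaaaacadbadbbdcdab
  22 |  27 | dab
  23 |   5 | dabbcdbaaaaacadbadbbdcdab
  24 |   0 | dacaddabbcdbaaaaacadbadbbdcdab
  25 |  10 | dbaaaaacadbadbbdcdab
  26 |  19 | dbadbbdcdab
  27 |  22 | dbbdcdab
  28 |  25 | dcdab
  29 |   4 | ddabbcdbaaaaacadbadbbdcdab

SA = [12, 13, 14, 15, 28, 6, 16, 1, 18, 21, 3, 29, 11, 20, 7, 23, 8, 24, 17, 2, 26, 9, 27, 5, 0, 10, 19, 22, 25, 4]
[i] adj suffixes → lcp
  [1] 12/13 → 4 ('aaaa')
  [2] 13/14 → 3 ('aaa')
  [3] 14/15 → 2 ('aa')
  [4] 15/28 → 1 ('a')
  [5] 28/6 → 2 ('ab')
  [6] 6/16 → 1 ('a')
  [7] 16/1 → 4 ('acad')
  [8] 1/18 → 1 ('a')
  [9] 18/21 → 3 ('adb')
  [10] 21/3 → 2 ('ad')
  [11] 3/29 → 0 ('')
  [12] 29/11 → 1 ('b')
  [13] 11/20 → 2 ('ba')
  [14] 20/7 → 1 ('b')
  [15] 7/23 → 2 ('bb')
  [16] 23/8 → 1 ('b')
  [17] 8/24 → 1 ('b')
  [18] 24/17 → 0 ('')
  [19] 17/2 → 3 ('cad')
  [20] 2/26 → 1 ('c')
  [21] 26/9 → 2 ('cd')
  [22] 9/27 → 0 ('')
  [23] 27/5 → 3 ('dab')
  [24] 5/0 → 2 ('da')
  [25] 0/10 → 1 ('d')
  [26] 10/19 → 3 ('dba')
  [27] 19/22 → 2 ('db')
  [28] 22/25 → 1 ('d')
  [29] 25/4 → 1 ('d')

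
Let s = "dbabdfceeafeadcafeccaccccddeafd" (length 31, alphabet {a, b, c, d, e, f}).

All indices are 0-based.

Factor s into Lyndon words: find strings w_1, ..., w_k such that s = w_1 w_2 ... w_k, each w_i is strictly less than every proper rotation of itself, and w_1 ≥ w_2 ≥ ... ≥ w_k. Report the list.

["d", "b", "abdfceeafeadcafeccaccccddeafd"]

emit factor 1: 'd' (i=0, period=1)
emit factor 2: 'b' (i=1, period=1)
emit factor 3: 'abdfceeafeadcafeccaccccddeafd' (i=2, period=29)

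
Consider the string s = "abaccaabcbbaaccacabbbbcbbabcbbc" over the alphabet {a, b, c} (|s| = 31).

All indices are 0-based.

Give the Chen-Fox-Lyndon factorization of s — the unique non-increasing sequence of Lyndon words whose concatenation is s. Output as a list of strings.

["abacc", "aabcbbaaccacabbbbcbbabcbbc"]

emit factor 1: 'abacc' (i=0, period=5)
emit factor 2: 'aabcbbaaccacabbbbcbbabcbbc' (i=5, period=26)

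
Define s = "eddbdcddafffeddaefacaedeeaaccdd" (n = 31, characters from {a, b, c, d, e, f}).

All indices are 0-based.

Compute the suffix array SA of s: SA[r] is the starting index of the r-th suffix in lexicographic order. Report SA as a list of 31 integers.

[25, 18, 26, 20, 15, 8, 3, 19, 27, 28, 5, 30, 14, 7, 2, 4, 29, 13, 6, 1, 22, 24, 12, 0, 21, 23, 16, 17, 11, 10, 9]

sorted suffixes:
  #0 SA[0]=25  'aaccdd'
  #1 SA[1]=18  'acaedeeaaccdd'
  #2 SA[2]=26  'accdd'
  #3 SA[3]=20  'aedeeaaccdd'
  #4 SA[4]=15  'aefacaedeeaaccdd'
  #5 SA[5]=8  'afffeddaefacaedeeaaccdd'
  #6 SA[6]=3  'bdcddafffeddaefacaedeeaaccdd'
  #7 SA[7]=19  'caedeeaaccdd'
  #8 SA[8]=27  'ccdd'
  #9 SA[9]=28  'cdd'
  #10 SA[10]=5  'cddafffeddaefacaedeeaaccdd'
  #11 SA[11]=30  'd'
  #12 SA[12]=14  'daefacaedeeaaccdd'
  #13 SA[13]=7  'dafffeddaefacaedeeaaccdd'
  #14 SA[14]=2  'dbdcddafffeddaefacaedeeaaccdd'
  #15 SA[15]=4  'dcddafffeddaefacaedeeaaccdd'
  #16 SA[16]=29  'dd'
  #17 SA[17]=13  'ddaefacaedeeaaccdd'
  #18 SA[18]=6  'ddafffeddaefacaedeeaaccdd'
  #19 SA[19]=1  'ddbdcddafffeddaefacaedeeaaccdd'
  #20 SA[20]=22  'deeaaccdd'
  #21 SA[21]=24  'eaaccdd'
  #22 SA[22]=12  'eddaefacaedeeaaccdd'
  #23 SA[23]=0  'eddbdcddafffeddaefacaedeeaaccdd'
  #24 SA[24]=21  'edeeaaccdd'
  #25 SA[25]=23  'eeaaccdd'
  #26 SA[26]=16  'efacaedeeaaccdd'
  #27 SA[27]=17  'facaedeeaaccdd'
  #28 SA[28]=11  'feddaefacaedeeaaccdd'
  #29 SA[29]=10  'ffeddaefacaedeeaaccdd'
  #30 SA[30]=9  'fffeddaefacaedeeaaccdd'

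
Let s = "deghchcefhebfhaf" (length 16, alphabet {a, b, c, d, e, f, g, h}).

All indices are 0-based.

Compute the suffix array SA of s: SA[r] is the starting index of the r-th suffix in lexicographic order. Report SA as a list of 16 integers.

[14, 11, 6, 4, 0, 10, 7, 1, 15, 12, 8, 2, 13, 5, 3, 9]

rank→(start, suffix):
  0 → (14, 'af')
  1 → (11, 'bfhaf')
  2 → (6, 'cefhebfhaf')
  3 → (4, 'chcefhebfhaf')
  4 → (0, 'deghchcefhebfhaf')
  5 → (10, 'ebfhaf')
  6 → (7, 'efhebfhaf')
  7 → (1, 'eghchcefhebfhaf')
  8 → (15, 'f')
  9 → (12, 'fhaf')
  10 → (8, 'fhebfhaf')
  11 → (2, 'ghchcefhebfhaf')
  12 → (13, 'haf')
  13 → (5, 'hcefhebfhaf')
  14 → (3, 'hchcefhebfhaf')
  15 → (9, 'hebfhaf')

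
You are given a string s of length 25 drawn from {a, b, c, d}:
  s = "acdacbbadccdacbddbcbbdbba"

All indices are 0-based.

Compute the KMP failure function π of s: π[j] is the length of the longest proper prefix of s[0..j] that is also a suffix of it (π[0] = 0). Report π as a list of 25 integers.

[0, 0, 0, 1, 2, 0, 0, 1, 0, 0, 0, 0, 1, 2, 0, 0, 0, 0, 0, 0, 0, 0, 0, 0, 1]

π[0] = 0
j=1 s[j]='c': π[1]=0 (border '')
j=2 s[j]='d': π[2]=0 (border '')
j=3 s[j]='a': π[3]=1 (border 'a')
j=4 s[j]='c': π[4]=2 (border 'ac')
j=5 s[j]='b': k: 2→0; π[5]=0 (border '')
j=6 s[j]='b': π[6]=0 (border '')
j=7 s[j]='a': π[7]=1 (border 'a')
j=8 s[j]='d': k: 1→0; π[8]=0 (border '')
j=9 s[j]='c': π[9]=0 (border '')
j=10 s[j]='c': π[10]=0 (border '')
j=11 s[j]='d': π[11]=0 (border '')
j=12 s[j]='a': π[12]=1 (border 'a')
j=13 s[j]='c': π[13]=2 (border 'ac')
j=14 s[j]='b': k: 2→0; π[14]=0 (border '')
j=15 s[j]='d': π[15]=0 (border '')
j=16 s[j]='d': π[16]=0 (border '')
j=17 s[j]='b': π[17]=0 (border '')
j=18 s[j]='c': π[18]=0 (border '')
j=19 s[j]='b': π[19]=0 (border '')
j=20 s[j]='b': π[20]=0 (border '')
j=21 s[j]='d': π[21]=0 (border '')
j=22 s[j]='b': π[22]=0 (border '')
j=23 s[j]='b': π[23]=0 (border '')
j=24 s[j]='a': π[24]=1 (border 'a')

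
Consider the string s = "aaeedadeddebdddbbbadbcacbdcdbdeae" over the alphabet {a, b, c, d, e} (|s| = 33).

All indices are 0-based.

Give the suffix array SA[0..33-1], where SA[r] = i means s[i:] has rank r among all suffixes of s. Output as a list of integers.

[0, 22, 18, 5, 31, 1, 17, 16, 15, 20, 24, 11, 28, 21, 23, 26, 4, 14, 19, 27, 25, 13, 12, 8, 29, 9, 6, 32, 30, 10, 3, 7, 2]

rank→(start, suffix):
  0 → (0, 'aaeedadeddebdddbbbadbcacbdcdbdeae')
  1 → (22, 'acbdcdbdeae')
  2 → (18, 'adbcacbdcdbdeae')
  3 → (5, 'adeddebdddbbbadbcacbdcdbdeae')
  4 → (31, 'ae')
  5 → (1, 'aeedadeddebdddbbbadbcacbdcdbdeae')
  6 → (17, 'badbcacbdcdbdeae')
  7 → (16, 'bbadbcacbdcdbdeae')
  8 → (15, 'bbbadbcacbdcdbdeae')
  9 → (20, 'bcacbdcdbdeae')
  10 → (24, 'bdcdbdeae')
  11 → (11, 'bdddbbbadbcacbdcdbdeae')
  12 → (28, 'bdeae')
  13 → (21, 'cacbdcdbdeae')
  14 → (23, 'cbdcdbdeae')
  15 → (26, 'cdbdeae')
  16 → (4, 'dadeddebdddbbbadbcacbdcdbdeae')
  17 → (14, 'dbbbadbcacbdcdbdeae')
  18 → (19, 'dbcacbdcdbdeae')
  19 → (27, 'dbdeae')
  20 → (25, 'dcdbdeae')
  21 → (13, 'ddbbbadbcacbdcdbdeae')
  22 → (12, 'dddbbbadbcacbdcdbdeae')
  23 → (8, 'ddebdddbbbadbcacbdcdbdeae')
  24 → (29, 'deae')
  25 → (9, 'debdddbbbadbcacbdcdbdeae')
  26 → (6, 'deddebdddbbbadbcacbdcdbdeae')
  27 → (32, 'e')
  28 → (30, 'eae')
  29 → (10, 'ebdddbbbadbcacbdcdbdeae')
  30 → (3, 'edadeddebdddbbbadbcacbdcdbdeae')
  31 → (7, 'eddebdddbbbadbcacbdcdbdeae')
  32 → (2, 'eedadeddebdddbbbadbcacbdcdbdeae')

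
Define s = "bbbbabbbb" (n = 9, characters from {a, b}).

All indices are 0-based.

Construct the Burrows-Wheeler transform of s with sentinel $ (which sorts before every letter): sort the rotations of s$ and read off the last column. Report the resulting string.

bbbbbbbba$

rank  rotation    last
    0  $bbbbabbbb  b
    1  abbbb$bbbb  b
    2  b$bbbbabbb  b
    3  babbbb$bbb  b
    4  bb$bbbbabb  b
    5  bbabbbb$bb  b
    6  bbb$bbbbab  b
    7  bbbabbbb$b  b
    8  bbbb$bbbba  a
    9  bbbbabbbb$  $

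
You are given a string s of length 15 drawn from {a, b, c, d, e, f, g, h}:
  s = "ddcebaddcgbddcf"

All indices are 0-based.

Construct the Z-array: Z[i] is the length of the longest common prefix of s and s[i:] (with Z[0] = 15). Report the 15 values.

[15, 1, 0, 0, 0, 0, 3, 1, 0, 0, 0, 3, 1, 0, 0]

Z[0]=15
i=1: i≥r, start 0; Z[1]=1 grow→box=[1,2)
i=2: i≥r, start 0; Z[2]=0
i=3: i≥r, start 0; Z[3]=0
i=4: i≥r, start 0; Z[4]=0
i=5: i≥r, start 0; Z[5]=0
i=6: i≥r, start 0; Z[6]=3 grow→box=[6,9)
i=7: min(r-i=2, Z[1]=1)=1; Z[7]=1
i=8: min(r-i=1, Z[2]=0)=0; Z[8]=0
i=9: i≥r, start 0; Z[9]=0
i=10: i≥r, start 0; Z[10]=0
i=11: i≥r, start 0; Z[11]=3 grow→box=[11,14)
i=12: min(r-i=2, Z[1]=1)=1; Z[12]=1
i=13: min(r-i=1, Z[2]=0)=0; Z[13]=0
i=14: i≥r, start 0; Z[14]=0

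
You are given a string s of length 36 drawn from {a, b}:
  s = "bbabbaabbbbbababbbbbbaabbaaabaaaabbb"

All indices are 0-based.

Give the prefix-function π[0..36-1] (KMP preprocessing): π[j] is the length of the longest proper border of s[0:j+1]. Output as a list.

π[0] = 0
j=1 s[j]='b': π[1]=1 (border 'b')
j=2 s[j]='a': k: 1→0; π[2]=0 (border '')
j=3 s[j]='b': π[3]=1 (border 'b')
j=4 s[j]='b': π[4]=2 (border 'bb')
j=5 s[j]='a': π[5]=3 (border 'bba')
j=6 s[j]='a': k: 3→0; π[6]=0 (border '')
j=7 s[j]='b': π[7]=1 (border 'b')
j=8 s[j]='b': π[8]=2 (border 'bb')
j=9 s[j]='b': k: 2→1; π[9]=2 (border 'bb')
j=10 s[j]='b': k: 2→1; π[10]=2 (border 'bb')
j=11 s[j]='b': k: 2→1; π[11]=2 (border 'bb')
j=12 s[j]='a': π[12]=3 (border 'bba')
j=13 s[j]='b': π[13]=4 (border 'bbab')
j=14 s[j]='a': k: 4→1→0; π[14]=0 (border '')
j=15 s[j]='b': π[15]=1 (border 'b')
j=16 s[j]='b': π[16]=2 (border 'bb')
j=17 s[j]='b': k: 2→1; π[17]=2 (border 'bb')
j=18 s[j]='b': k: 2→1; π[18]=2 (border 'bb')
j=19 s[j]='b': k: 2→1; π[19]=2 (border 'bb')
j=20 s[j]='b': k: 2→1; π[20]=2 (border 'bb')
j=21 s[j]='a': π[21]=3 (border 'bba')
j=22 s[j]='a': k: 3→0; π[22]=0 (border '')
j=23 s[j]='b': π[23]=1 (border 'b')
j=24 s[j]='b': π[24]=2 (border 'bb')
j=25 s[j]='a': π[25]=3 (border 'bba')
j=26 s[j]='a': k: 3→0; π[26]=0 (border '')
j=27 s[j]='a': π[27]=0 (border '')
j=28 s[j]='b': π[28]=1 (border 'b')
j=29 s[j]='a': k: 1→0; π[29]=0 (border '')
j=30 s[j]='a': π[30]=0 (border '')
j=31 s[j]='a': π[31]=0 (border '')
j=32 s[j]='a': π[32]=0 (border '')
j=33 s[j]='b': π[33]=1 (border 'b')
j=34 s[j]='b': π[34]=2 (border 'bb')
j=35 s[j]='b': k: 2→1; π[35]=2 (border 'bb')

[0, 1, 0, 1, 2, 3, 0, 1, 2, 2, 2, 2, 3, 4, 0, 1, 2, 2, 2, 2, 2, 3, 0, 1, 2, 3, 0, 0, 1, 0, 0, 0, 0, 1, 2, 2]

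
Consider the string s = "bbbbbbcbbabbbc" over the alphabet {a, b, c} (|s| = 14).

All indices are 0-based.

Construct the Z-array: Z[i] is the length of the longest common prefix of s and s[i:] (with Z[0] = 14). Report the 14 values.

[14, 5, 4, 3, 2, 1, 0, 2, 1, 0, 3, 2, 1, 0]

Z[0]=14
i=1: i≥r, start 0; Z[1]=5 scan→box=[1,6)
i=2: min(r-i=4, Z[1]=5)=4; Z[2]=4
i=3: min(r-i=3, Z[2]=4)=3; Z[3]=3
i=4: min(r-i=2, Z[3]=3)=2; Z[4]=2
i=5: min(r-i=1, Z[4]=2)=1; Z[5]=1
i=6: i≥r, start 0; Z[6]=0
i=7: i≥r, start 0; Z[7]=2 scan→box=[7,9)
i=8: min(r-i=1, Z[1]=5)=1; Z[8]=1
i=9: i≥r, start 0; Z[9]=0
i=10: i≥r, start 0; Z[10]=3 scan→box=[10,13)
i=11: min(r-i=2, Z[1]=5)=2; Z[11]=2
i=12: min(r-i=1, Z[2]=4)=1; Z[12]=1
i=13: i≥r, start 0; Z[13]=0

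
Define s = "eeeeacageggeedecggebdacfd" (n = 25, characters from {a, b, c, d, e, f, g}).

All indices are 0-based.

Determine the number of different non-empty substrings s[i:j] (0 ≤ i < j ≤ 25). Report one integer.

298

rank→(start, suffix):
  0 → (4, 'acageggeedecggebdacfd')
  1 → (21, 'acfd')
  2 → (6, 'ageggeedecggebdacfd')
  3 → (19, 'bdacfd')
  4 → (5, 'cageggeedecggebdacfd')
  5 → (22, 'cfd')
  6 → (15, 'cggebdacfd')
  7 → (24, 'd')
  8 → (20, 'dacfd')
  9 → (13, 'decggebdacfd')
  10 → (3, 'eacageggeedecggebdacfd')
  11 → (18, 'ebdacfd')
  12 → (14, 'ecggebdacfd')
  13 → (12, 'edecggebdacfd')
  14 → (2, 'eeacageggeedecggebdacfd')
  15 → (11, 'eedecggebdacfd')
  16 → (1, 'eeeacageggeedecggebdacfd')
  17 → (0, 'eeeeacageggeedecggebdacfd')
  18 → (8, 'eggeedecggebdacfd')
  19 → (23, 'fd')
  20 → (17, 'gebdacfd')
  21 → (10, 'geedecggebdacfd')
  22 → (7, 'geggeedecggebdacfd')
  23 → (16, 'ggebdacfd')
  24 → (9, 'ggeedecggebdacfd')

SA = [4, 21, 6, 19, 5, 22, 15, 24, 20, 13, 3, 18, 14, 12, 2, 11, 1, 0, 8, 23, 17, 10, 7, 16, 9]
[i] adj suffixes → lcp
  [1] 4/21 → 2 ('ac')
  [2] 21/6 → 1 ('a')
  [3] 6/19 → 0 ('')
  [4] 19/5 → 0 ('')
  [5] 5/22 → 1 ('c')
  [6] 22/15 → 1 ('c')
  [7] 15/24 → 0 ('')
  [8] 24/20 → 1 ('d')
  [9] 20/13 → 1 ('d')
  [10] 13/3 → 0 ('')
  [11] 3/18 → 1 ('e')
  [12] 18/14 → 1 ('e')
  [13] 14/12 → 1 ('e')
  [14] 12/2 → 1 ('e')
  [15] 2/11 → 2 ('ee')
  [16] 11/1 → 2 ('ee')
  [17] 1/0 → 3 ('eee')
  [18] 0/8 → 1 ('e')
  [19] 8/23 → 0 ('')
  [20] 23/17 → 0 ('')
  [21] 17/10 → 2 ('ge')
  [22] 10/7 → 2 ('ge')
  [23] 7/16 → 1 ('g')
  [24] 16/9 → 3 ('gge')

n(n+1)/2 = 25·26/2 = 325
Σ LCP = 0 + 2 + 1 + 0 + 0 + 1 + 1 + 0 + 1 + 1 + 0 + 1 + 1 + 1 + 1 + 2 + 2 + 3 + 1 + 0 + 0 + 2 + 2 + 1 + 3 = 27
distinct = 325 − 27 = 298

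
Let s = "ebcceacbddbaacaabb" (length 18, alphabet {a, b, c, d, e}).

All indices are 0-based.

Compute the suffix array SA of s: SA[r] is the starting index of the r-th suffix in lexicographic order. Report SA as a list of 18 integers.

[14, 11, 15, 12, 5, 17, 10, 16, 1, 7, 13, 6, 2, 3, 9, 8, 4, 0]

rank→(start, suffix):
  0 → (14, 'aabb')
  1 → (11, 'aacaabb')
  2 → (15, 'abb')
  3 → (12, 'acaabb')
  4 → (5, 'acbddbaacaabb')
  5 → (17, 'b')
  6 → (10, 'baacaabb')
  7 → (16, 'bb')
  8 → (1, 'bcceacbddbaacaabb')
  9 → (7, 'bddbaacaabb')
  10 → (13, 'caabb')
  11 → (6, 'cbddbaacaabb')
  12 → (2, 'cceacbddbaacaabb')
  13 → (3, 'ceacbddbaacaabb')
  14 → (9, 'dbaacaabb')
  15 → (8, 'ddbaacaabb')
  16 → (4, 'eacbddbaacaabb')
  17 → (0, 'ebcceacbddbaacaabb')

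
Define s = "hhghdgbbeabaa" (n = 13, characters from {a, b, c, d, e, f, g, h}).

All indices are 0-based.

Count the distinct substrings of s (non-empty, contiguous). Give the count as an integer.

rank→(start, suffix):
  0 → (12, 'a')
  1 → (11, 'aa')
  2 → (9, 'abaa')
  3 → (10, 'baa')
  4 → (6, 'bbeabaa')
  5 → (7, 'beabaa')
  6 → (4, 'dgbbeabaa')
  7 → (8, 'eabaa')
  8 → (5, 'gbbeabaa')
  9 → (2, 'ghdgbbeabaa')
  10 → (3, 'hdgbbeabaa')
  11 → (1, 'hghdgbbeabaa')
  12 → (0, 'hhghdgbbeabaa')

SA = [12, 11, 9, 10, 6, 7, 4, 8, 5, 2, 3, 1, 0]
i: (SA[i-1],SA[i]) lcp shared
  1: (12,11) 1 'a'
  2: (11,9) 1 'a'
  3: (9,10) 0 ''
  4: (10,6) 1 'b'
  5: (6,7) 1 'b'
  6: (7,4) 0 ''
  7: (4,8) 0 ''
  8: (8,5) 0 ''
  9: (5,2) 1 'g'
  10: (2,3) 0 ''
  11: (3,1) 1 'h'
  12: (1,0) 1 'h'

n(n+1)/2 = 13·14/2 = 91
Σ LCP = 0 + 1 + 1 + 0 + 1 + 1 + 0 + 0 + 0 + 1 + 0 + 1 + 1 = 7
distinct = 91 − 7 = 84

84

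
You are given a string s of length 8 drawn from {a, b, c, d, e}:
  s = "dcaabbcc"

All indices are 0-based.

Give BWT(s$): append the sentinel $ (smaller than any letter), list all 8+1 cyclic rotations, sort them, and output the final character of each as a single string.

ccaabcdb$

rank  rotation   last
    0  $dcaabbcc  c
    1  aabbcc$dc  c
    2  abbcc$dca  a
    3  bbcc$dcaa  a
    4  bcc$dcaab  b
    5  c$dcaabbc  c
    6  caabbcc$d  d
    7  cc$dcaabb  b
    8  dcaabbcc$  $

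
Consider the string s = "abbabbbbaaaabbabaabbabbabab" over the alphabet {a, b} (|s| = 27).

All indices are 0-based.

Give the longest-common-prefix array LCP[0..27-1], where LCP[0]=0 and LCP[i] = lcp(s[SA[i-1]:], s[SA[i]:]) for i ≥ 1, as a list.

rank | idx | suffix
   0 |   8 | aaaabbabaabbabbabab
   1 |   9 | aaabbabaabbabbabab
   2 |  10 | aabbabaabbabbabab
   3 |  16 | aabbabbabab
   4 |  25 | ab
   5 |  14 | abaabbabbabab
   6 |  23 | abab
   7 |  11 | abbabaabbabbabab
   8 |  20 | abbabab
   9 |  17 | abbabbabab
  10 |   0 | abbabbbbaaaabbabaabbabbabab
  11 |   3 | abbbbaaaabbabaabbabbabab
  12 |  26 | b
  13 |   7 | baaaabbabaabbabbabab
  14 |  15 | baabbabbabab
  15 |  24 | bab
  16 |  13 | babaabbabbabab
  17 |  22 | babab
  18 |  19 | babbabab
  19 |   2 | babbbbaaaabbabaabbabbabab
  20 |   6 | bbaaaabbabaabbabbabab
  21 |  12 | bbabaabbabbabab
  22 |  21 | bbabab
  23 |  18 | bbabbabab
  24 |   1 | bbabbbbaaaabbabaabbabbabab
  25 |   5 | bbbaaaabbabaabbabbabab
  26 |   4 | bbbbaaaabbabaabbabbabab

SA = [8, 9, 10, 16, 25, 14, 23, 11, 20, 17, 0, 3, 26, 7, 15, 24, 13, 22, 19, 2, 6, 12, 21, 18, 1, 5, 4]
i: (SA[i-1],SA[i]) lcp shared
  1: (8,9) 3 'aaa'
  2: (9,10) 2 'aa'
  3: (10,16) 6 'aabbab'
  4: (16,25) 1 'a'
  5: (25,14) 2 'ab'
  6: (14,23) 3 'aba'
  7: (23,11) 2 'ab'
  8: (11,20) 6 'abbaba'
  9: (20,17) 5 'abbab'
  10: (17,0) 6 'abbabb'
  11: (0,3) 3 'abb'
  12: (3,26) 0 ''
  13: (26,7) 1 'b'
  14: (7,15) 3 'baa'
  15: (15,24) 2 'ba'
  16: (24,13) 3 'bab'
  17: (13,22) 4 'baba'
  18: (22,19) 3 'bab'
  19: (19,2) 4 'babb'
  20: (2,6) 1 'b'
  21: (6,12) 3 'bba'
  22: (12,21) 5 'bbaba'
  23: (21,18) 4 'bbab'
  24: (18,1) 5 'bbabb'
  25: (1,5) 2 'bb'
  26: (5,4) 3 'bbb'

[0, 3, 2, 6, 1, 2, 3, 2, 6, 5, 6, 3, 0, 1, 3, 2, 3, 4, 3, 4, 1, 3, 5, 4, 5, 2, 3]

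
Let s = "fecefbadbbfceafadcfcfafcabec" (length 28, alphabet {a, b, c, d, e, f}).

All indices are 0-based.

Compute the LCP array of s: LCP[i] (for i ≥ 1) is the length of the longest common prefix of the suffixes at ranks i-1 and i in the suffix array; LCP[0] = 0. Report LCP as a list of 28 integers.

[0, 1, 2, 1, 2, 0, 1, 1, 1, 0, 1, 1, 2, 1, 2, 0, 1, 0, 1, 2, 1, 0, 2, 1, 1, 2, 2, 1]

rank | idx | suffix
   0 |  24 | abec
   1 |   6 | adbbfceafadcfcfafcabec
   2 |  15 | adcfcfafcabec
   3 |  13 | afadcfcfafcabec
   4 |  21 | afcabec
   5 |   5 | badbbfceafadcfcfafcabec
   6 |   8 | bbfceafadcfcfafcabec
   7 |  25 | bec
   8 |   9 | bfceafadcfcfafcabec
   9 |  27 | c
  10 |  23 | cabec
  11 |  11 | ceafadcfcfafcabec
  12 |   2 | cefbadbbfceafadcfcfafcabec
  13 |  19 | cfafcabec
  14 |  17 | cfcfafcabec
  15 |   7 | dbbfceafadcfcfafcabec
  16 |  16 | dcfcfafcabec
  17 |  12 | eafadcfcfafcabec
  18 |  26 | ec
  19 |   1 | ecefbadbbfceafadcfcfafcabec
  20 |   3 | efbadbbfceafadcfcfafcabec
  21 |  14 | fadcfcfafcabec
  22 |  20 | fafcabec
  23 |   4 | fbadbbfceafadcfcfafcabec
  24 |  22 | fcabec
  25 |  10 | fceafadcfcfafcabec
  26 |  18 | fcfafcabec
  27 |   0 | fecefbadbbfceafadcfcfafcabec

SA = [24, 6, 15, 13, 21, 5, 8, 25, 9, 27, 23, 11, 2, 19, 17, 7, 16, 12, 26, 1, 3, 14, 20, 4, 22, 10, 18, 0]
rank  pair      lcp
   1  s[24:],s[6:]  1  'a'
   2  s[6:],s[15:]  2  'ad'
   3  s[15:],s[13:]  1  'a'
   4  s[13:],s[21:]  2  'af'
   5  s[21:],s[5:]  0  ''
   6  s[5:],s[8:]  1  'b'
   7  s[8:],s[25:]  1  'b'
   8  s[25:],s[9:]  1  'b'
   9  s[9:],s[27:]  0  ''
  10  s[27:],s[23:]  1  'c'
  11  s[23:],s[11:]  1  'c'
  12  s[11:],s[2:]  2  'ce'
  13  s[2:],s[19:]  1  'c'
  14  s[19:],s[17:]  2  'cf'
  15  s[17:],s[7:]  0  ''
  16  s[7:],s[16:]  1  'd'
  17  s[16:],s[12:]  0  ''
  18  s[12:],s[26:]  1  'e'
  19  s[26:],s[1:]  2  'ec'
  20  s[1:],s[3:]  1  'e'
  21  s[3:],s[14:]  0  ''
  22  s[14:],s[20:]  2  'fa'
  23  s[20:],s[4:]  1  'f'
  24  s[4:],s[22:]  1  'f'
  25  s[22:],s[10:]  2  'fc'
  26  s[10:],s[18:]  2  'fc'
  27  s[18:],s[0:]  1  'f'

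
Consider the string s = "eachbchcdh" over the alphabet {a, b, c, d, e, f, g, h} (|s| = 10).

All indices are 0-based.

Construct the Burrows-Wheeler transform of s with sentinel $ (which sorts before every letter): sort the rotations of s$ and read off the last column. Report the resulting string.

rank  rotation     last
    0  $eachbchcdh  h
    1  achbchcdh$e  e
    2  bchcdh$each  h
    3  cdh$eachbch  h
    4  chbchcdh$ea  a
    5  chcdh$eachb  b
    6  dh$eachbchc  c
    7  eachbchcdh$  $
    8  h$eachbchcd  d
    9  hbchcdh$eac  c
   10  hcdh$eachbc  c

hehhabc$dcc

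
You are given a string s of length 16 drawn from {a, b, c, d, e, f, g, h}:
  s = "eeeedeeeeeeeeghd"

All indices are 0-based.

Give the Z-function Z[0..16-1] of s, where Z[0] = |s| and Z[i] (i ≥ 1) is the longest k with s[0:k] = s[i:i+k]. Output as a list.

Z[0]=16
i=1: fresh scan; Z[1]=3 extend→box=[1,4)
i=2: min(r-i=2, Z[1]=3)=2; Z[2]=2
i=3: min(r-i=1, Z[2]=2)=1; Z[3]=1
i=4: fresh scan; Z[4]=0
i=5: fresh scan; Z[5]=4 extend→box=[5,9)
i=6: min(r-i=3, Z[1]=3)=3; Z[6]=4 extend→box=[6,10)
i=7: min(r-i=3, Z[1]=3)=3; Z[7]=4 extend→box=[7,11)
i=8: min(r-i=3, Z[1]=3)=3; Z[8]=4 extend→box=[8,12)
i=9: min(r-i=3, Z[1]=3)=3; Z[9]=4 extend→box=[9,13)
i=10: min(r-i=3, Z[1]=3)=3; Z[10]=3
i=11: min(r-i=2, Z[2]=2)=2; Z[11]=2
i=12: min(r-i=1, Z[3]=1)=1; Z[12]=1
i=13: fresh scan; Z[13]=0
i=14: fresh scan; Z[14]=0
i=15: fresh scan; Z[15]=0

[16, 3, 2, 1, 0, 4, 4, 4, 4, 4, 3, 2, 1, 0, 0, 0]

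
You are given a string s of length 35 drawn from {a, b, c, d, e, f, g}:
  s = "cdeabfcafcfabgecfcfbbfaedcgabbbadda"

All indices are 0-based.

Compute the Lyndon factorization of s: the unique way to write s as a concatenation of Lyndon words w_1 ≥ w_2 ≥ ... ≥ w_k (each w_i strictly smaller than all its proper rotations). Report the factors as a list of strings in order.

emit factor 1: 'cde' (i=0, period=3)
emit factor 2: 'abfcafcfabgecfcfbbfaedcg' (i=3, period=24)
emit factor 3: 'abbbadd' (i=27, period=7)
emit factor 4: 'a' (i=34, period=1)

["cde", "abfcafcfabgecfcfbbfaedcg", "abbbadd", "a"]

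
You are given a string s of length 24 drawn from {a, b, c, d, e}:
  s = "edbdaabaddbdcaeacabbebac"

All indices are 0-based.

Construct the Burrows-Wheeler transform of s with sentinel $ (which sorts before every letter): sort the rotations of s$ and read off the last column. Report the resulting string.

rank  rotation                   last
    0  $edbdaabaddbdcaeacabbebac  c
    1  aabaddbdcaeacabbebac$edbd  d
    2  abaddbdcaeacabbebac$edbda  a
    3  abbebac$edbdaabaddbdcaeac  c
    4  ac$edbdaabaddbdcaeacabbeb  b
    5  acabbebac$edbdaabaddbdcae  e
    6  addbdcaeacabbebac$edbdaab  b
    7  aeacabbebac$edbdaabaddbdc  c
    8  bac$edbdaabaddbdcaeacabbe  e
    9  baddbdcaeacabbebac$edbdaa  a
   10  bbebac$edbdaabaddbdcaeaca  a
   11  bdaabaddbdcaeacabbebac$ed  d
   12  bdcaeacabbebac$edbdaabadd  d
   13  bebac$edbdaabaddbdcaeacab  b
   14  c$edbdaabaddbdcaeacabbeba  a
   15  cabbebac$edbdaabaddbdcaea  a
   16  caeacabbebac$edbdaabaddbd  d
   17  daabaddbdcaeacabbebac$edb  b
   18  dbdaabaddbdcaeacabbebac$e  e
   19  dbdcaeacabbebac$edbdaabad  d
   20  dcaeacabbebac$edbdaabaddb  b
   21  ddbdcaeacabbebac$edbdaaba  a
   22  eacabbebac$edbdaabaddbdca  a
   23  ebac$edbdaabaddbdcaeacabb  b
   24  edbdaabaddbdcaeacabbebac$  $

cdacbebceaaddbaadbedbaab$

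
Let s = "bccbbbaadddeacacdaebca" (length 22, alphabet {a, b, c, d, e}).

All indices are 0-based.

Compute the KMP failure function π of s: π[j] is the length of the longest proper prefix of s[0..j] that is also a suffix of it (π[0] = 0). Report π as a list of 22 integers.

π[0] = 0
j=1 s[j]='c': π[1]=0 (border '')
j=2 s[j]='c': π[2]=0 (border '')
j=3 s[j]='b': π[3]=1 (border 'b')
j=4 s[j]='b': k: 1→0; π[4]=1 (border 'b')
j=5 s[j]='b': k: 1→0; π[5]=1 (border 'b')
j=6 s[j]='a': k: 1→0; π[6]=0 (border '')
j=7 s[j]='a': π[7]=0 (border '')
j=8 s[j]='d': π[8]=0 (border '')
j=9 s[j]='d': π[9]=0 (border '')
j=10 s[j]='d': π[10]=0 (border '')
j=11 s[j]='e': π[11]=0 (border '')
j=12 s[j]='a': π[12]=0 (border '')
j=13 s[j]='c': π[13]=0 (border '')
j=14 s[j]='a': π[14]=0 (border '')
j=15 s[j]='c': π[15]=0 (border '')
j=16 s[j]='d': π[16]=0 (border '')
j=17 s[j]='a': π[17]=0 (border '')
j=18 s[j]='e': π[18]=0 (border '')
j=19 s[j]='b': π[19]=1 (border 'b')
j=20 s[j]='c': π[20]=2 (border 'bc')
j=21 s[j]='a': k: 2→0; π[21]=0 (border '')

[0, 0, 0, 1, 1, 1, 0, 0, 0, 0, 0, 0, 0, 0, 0, 0, 0, 0, 0, 1, 2, 0]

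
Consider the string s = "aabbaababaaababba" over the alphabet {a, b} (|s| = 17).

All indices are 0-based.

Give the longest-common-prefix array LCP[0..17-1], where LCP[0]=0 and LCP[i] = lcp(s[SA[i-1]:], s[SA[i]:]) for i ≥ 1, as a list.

[0, 1, 2, 5, 3, 1, 3, 4, 2, 4, 0, 2, 3, 2, 3, 1, 3]

rank→(start, suffix):
  0 → (16, 'a')
  1 → (9, 'aaababba')
  2 → (4, 'aababaaababba')
  3 → (10, 'aababba')
  4 → (0, 'aabbaababaaababba')
  5 → (7, 'abaaababba')
  6 → (5, 'ababaaababba')
  7 → (11, 'ababba')
  8 → (13, 'abba')
  9 → (1, 'abbaababaaababba')
  10 → (15, 'ba')
  11 → (8, 'baaababba')
  12 → (3, 'baababaaababba')
  13 → (6, 'babaaababba')
  14 → (12, 'babba')
  15 → (14, 'bba')
  16 → (2, 'bbaababaaababba')

SA = [16, 9, 4, 10, 0, 7, 5, 11, 13, 1, 15, 8, 3, 6, 12, 14, 2]
rank  pair      lcp
   1  s[16:],s[9:]  1  'a'
   2  s[9:],s[4:]  2  'aa'
   3  s[4:],s[10:]  5  'aabab'
   4  s[10:],s[0:]  3  'aab'
   5  s[0:],s[7:]  1  'a'
   6  s[7:],s[5:]  3  'aba'
   7  s[5:],s[11:]  4  'abab'
   8  s[11:],s[13:]  2  'ab'
   9  s[13:],s[1:]  4  'abba'
  10  s[1:],s[15:]  0  ''
  11  s[15:],s[8:]  2  'ba'
  12  s[8:],s[3:]  3  'baa'
  13  s[3:],s[6:]  2  'ba'
  14  s[6:],s[12:]  3  'bab'
  15  s[12:],s[14:]  1  'b'
  16  s[14:],s[2:]  3  'bba'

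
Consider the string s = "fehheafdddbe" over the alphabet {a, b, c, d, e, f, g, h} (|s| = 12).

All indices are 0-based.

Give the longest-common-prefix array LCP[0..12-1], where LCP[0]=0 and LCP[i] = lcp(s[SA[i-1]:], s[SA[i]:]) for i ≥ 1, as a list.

rank→(start, suffix):
  0 → (5, 'afdddbe')
  1 → (10, 'be')
  2 → (9, 'dbe')
  3 → (8, 'ddbe')
  4 → (7, 'dddbe')
  5 → (11, 'e')
  6 → (4, 'eafdddbe')
  7 → (1, 'ehheafdddbe')
  8 → (6, 'fdddbe')
  9 → (0, 'fehheafdddbe')
  10 → (3, 'heafdddbe')
  11 → (2, 'hheafdddbe')

SA = [5, 10, 9, 8, 7, 11, 4, 1, 6, 0, 3, 2]
i: (SA[i-1],SA[i]) lcp shared
  1: (5,10) 0 ''
  2: (10,9) 0 ''
  3: (9,8) 1 'd'
  4: (8,7) 2 'dd'
  5: (7,11) 0 ''
  6: (11,4) 1 'e'
  7: (4,1) 1 'e'
  8: (1,6) 0 ''
  9: (6,0) 1 'f'
  10: (0,3) 0 ''
  11: (3,2) 1 'h'

[0, 0, 0, 1, 2, 0, 1, 1, 0, 1, 0, 1]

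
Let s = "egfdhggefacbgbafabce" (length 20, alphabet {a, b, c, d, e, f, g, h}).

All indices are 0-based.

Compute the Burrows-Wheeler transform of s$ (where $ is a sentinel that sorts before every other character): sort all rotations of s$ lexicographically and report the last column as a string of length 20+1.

effbgacabfcg$aegbgehd

rank  rotation               last
    0  $egfdhggefacbgbafabce  e
    1  abce$egfdhggefacbgbaf  f
    2  acbgbafabce$egfdhggef  f
    3  afabce$egfdhggefacbgb  b
    4  bafabce$egfdhggefacbg  g
    5  bce$egfdhggefacbgbafa  a
    6  bgbafabce$egfdhggefac  c
    7  cbgbafabce$egfdhggefa  a
    8  ce$egfdhggefacbgbafab  b
    9  dhggefacbgbafabce$egf  f
   10  e$egfdhggefacbgbafabc  c
   11  efacbgbafabce$egfdhgg  g
   12  egfdhggefacbgbafabce$  $
   13  fabce$egfdhggefacbgba  a
   14  facbgbafabce$egfdhgge  e
   15  fdhggefacbgbafabce$eg  g
   16  gbafabce$egfdhggefacb  b
   17  gefacbgbafabce$egfdhg  g
   18  gfdhggefacbgbafabce$e  e
   19  ggefacbgbafabce$egfdh  h
   20  hggefacbgbafabce$egfd  d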